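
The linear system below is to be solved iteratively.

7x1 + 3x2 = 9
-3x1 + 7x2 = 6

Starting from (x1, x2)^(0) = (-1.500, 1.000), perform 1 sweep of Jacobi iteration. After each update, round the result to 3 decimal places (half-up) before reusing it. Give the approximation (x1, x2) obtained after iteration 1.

Iteration 1:
  x1 = (9 - (3)·1.000) / (7) = 0.857
  x2 = (6 - (-3)·-1.500) / (7) = 0.214

(0.857, 0.214)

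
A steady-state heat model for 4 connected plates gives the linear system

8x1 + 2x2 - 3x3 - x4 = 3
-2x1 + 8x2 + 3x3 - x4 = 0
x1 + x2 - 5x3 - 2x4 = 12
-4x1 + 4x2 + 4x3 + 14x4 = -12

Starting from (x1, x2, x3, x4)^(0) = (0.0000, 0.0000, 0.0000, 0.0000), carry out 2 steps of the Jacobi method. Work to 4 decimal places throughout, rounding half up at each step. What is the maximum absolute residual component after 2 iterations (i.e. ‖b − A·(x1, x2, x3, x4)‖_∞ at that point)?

Iteration 1:
  x1 = (3 - (2)·0.0000 - (-3)·0.0000 - (-1)·0.0000) / (8) = 0.3750
  x2 = (0 - (-2)·0.0000 - (3)·0.0000 - (-1)·0.0000) / (8) = 0.0000
  x3 = (12 - (1)·0.0000 - (1)·0.0000 - (-2)·0.0000) / (-5) = -2.4000
  x4 = (-12 - (-4)·0.0000 - (4)·0.0000 - (4)·0.0000) / (14) = -0.8571
Iteration 2:
  x1 = (3 - (2)·0.0000 - (-3)·-2.4000 - (-1)·-0.8571) / (8) = -0.6321
  x2 = (0 - (-2)·0.3750 - (3)·-2.4000 - (-1)·-0.8571) / (8) = 0.8866
  x3 = (12 - (1)·0.3750 - (1)·0.0000 - (-2)·-0.8571) / (-5) = -1.9822
  x4 = (-12 - (-4)·0.3750 - (4)·0.0000 - (4)·-2.4000) / (14) = -0.0643
Residual b − A·x = (0.2727, -2.4747, 1.7059, -9.2458); ∞-norm = 9.2458

9.2458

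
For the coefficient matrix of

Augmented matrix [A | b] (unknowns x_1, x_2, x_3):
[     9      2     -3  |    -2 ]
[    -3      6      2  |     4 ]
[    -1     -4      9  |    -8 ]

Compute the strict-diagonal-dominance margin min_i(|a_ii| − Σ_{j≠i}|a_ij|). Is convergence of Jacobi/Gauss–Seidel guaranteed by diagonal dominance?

1

row 1: |9| − (2+3) = 4
row 2: |6| − (3+2) = 1
row 3: |9| − (1+4) = 4
minimum over rows = 1 → strictly diagonally dominant (convergence guaranteed)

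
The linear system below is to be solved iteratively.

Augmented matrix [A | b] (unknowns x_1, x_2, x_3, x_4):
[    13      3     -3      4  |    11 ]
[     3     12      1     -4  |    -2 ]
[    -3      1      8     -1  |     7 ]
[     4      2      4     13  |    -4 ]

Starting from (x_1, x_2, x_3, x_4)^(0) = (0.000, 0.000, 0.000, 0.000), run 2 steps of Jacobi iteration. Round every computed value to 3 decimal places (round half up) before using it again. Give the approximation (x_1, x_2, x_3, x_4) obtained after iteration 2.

Iteration 1:
  x_1 = (11 - (3)·0.000 - (-3)·0.000 - (4)·0.000) / (13) = 0.846
  x_2 = (-2 - (3)·0.000 - (1)·0.000 - (-4)·0.000) / (12) = -0.167
  x_3 = (7 - (-3)·0.000 - (1)·0.000 - (-1)·0.000) / (8) = 0.875
  x_4 = (-4 - (4)·0.000 - (2)·0.000 - (4)·0.000) / (13) = -0.308
Iteration 2:
  x_1 = (11 - (3)·-0.167 - (-3)·0.875 - (4)·-0.308) / (13) = 1.181
  x_2 = (-2 - (3)·0.846 - (1)·0.875 - (-4)·-0.308) / (12) = -0.554
  x_3 = (7 - (-3)·0.846 - (1)·-0.167 - (-1)·-0.308) / (8) = 1.175
  x_4 = (-4 - (4)·0.846 - (2)·-0.167 - (4)·0.875) / (13) = -0.812

(1.181, -0.554, 1.175, -0.812)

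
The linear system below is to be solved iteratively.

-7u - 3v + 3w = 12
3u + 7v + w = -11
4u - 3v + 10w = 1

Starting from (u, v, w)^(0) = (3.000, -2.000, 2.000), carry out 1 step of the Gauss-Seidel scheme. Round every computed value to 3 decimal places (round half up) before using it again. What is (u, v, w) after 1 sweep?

Iteration 1:
  u = (12 - (-3)·-2.000 - (3)·2.000) / (-7) = 0.000
  v = (-11 - (3)·0.000 - (1)·2.000) / (7) = -1.857
  w = (1 - (4)·0.000 - (-3)·-1.857) / (10) = -0.457

(0.000, -1.857, -0.457)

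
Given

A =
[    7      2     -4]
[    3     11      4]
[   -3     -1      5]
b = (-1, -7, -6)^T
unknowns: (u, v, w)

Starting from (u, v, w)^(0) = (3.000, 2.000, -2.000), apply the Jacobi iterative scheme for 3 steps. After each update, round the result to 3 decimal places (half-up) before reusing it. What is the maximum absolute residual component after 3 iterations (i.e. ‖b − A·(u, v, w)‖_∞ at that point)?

5.551

Iteration 1:
  u = (-1 - (2)·2.000 - (-4)·-2.000) / (7) = -1.857
  v = (-7 - (3)·3.000 - (4)·-2.000) / (11) = -0.727
  w = (-6 - (-3)·3.000 - (-1)·2.000) / (5) = 1.000
Iteration 2:
  u = (-1 - (2)·-0.727 - (-4)·1.000) / (7) = 0.636
  v = (-7 - (3)·-1.857 - (4)·1.000) / (11) = -0.494
  w = (-6 - (-3)·-1.857 - (-1)·-0.727) / (5) = -2.460
Iteration 3:
  u = (-1 - (2)·-0.494 - (-4)·-2.460) / (7) = -1.407
  v = (-7 - (3)·0.636 - (4)·-2.460) / (11) = 0.085
  w = (-6 - (-3)·0.636 - (-1)·-0.494) / (5) = -0.917
Residual b − A·x = (5.011, -0.046, -5.551); ∞-norm = 5.551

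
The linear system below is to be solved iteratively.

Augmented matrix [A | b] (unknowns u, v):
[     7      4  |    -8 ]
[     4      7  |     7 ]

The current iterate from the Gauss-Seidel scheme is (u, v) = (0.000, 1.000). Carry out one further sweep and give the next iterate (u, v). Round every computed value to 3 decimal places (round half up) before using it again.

One sweep:
  u = (-8 - (4)·1.000) / (7) = -1.714
  v = (7 - (4)·-1.714) / (7) = 1.979

(-1.714, 1.979)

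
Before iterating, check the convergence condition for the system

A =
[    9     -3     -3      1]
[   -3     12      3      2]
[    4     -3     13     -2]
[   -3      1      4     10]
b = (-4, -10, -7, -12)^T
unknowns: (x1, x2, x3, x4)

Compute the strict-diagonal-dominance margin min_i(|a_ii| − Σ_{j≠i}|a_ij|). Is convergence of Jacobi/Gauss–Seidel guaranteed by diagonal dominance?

row 1: |9| − (3+3+1) = 2
row 2: |12| − (3+3+2) = 4
row 3: |13| − (4+3+2) = 4
row 4: |10| − (3+1+4) = 2
minimum over rows = 2 → strictly diagonally dominant (convergence guaranteed)

2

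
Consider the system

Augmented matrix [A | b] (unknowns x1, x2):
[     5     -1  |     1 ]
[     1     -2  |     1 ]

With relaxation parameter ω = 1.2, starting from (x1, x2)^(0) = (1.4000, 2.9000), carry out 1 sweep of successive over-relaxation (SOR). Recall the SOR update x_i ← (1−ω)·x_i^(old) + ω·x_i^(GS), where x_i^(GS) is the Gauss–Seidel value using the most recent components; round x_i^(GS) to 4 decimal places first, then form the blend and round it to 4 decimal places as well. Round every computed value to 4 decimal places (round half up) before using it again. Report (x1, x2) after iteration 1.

Iteration 1:
  x1: GS value = (1 - (-1)·2.9000) / (5) = 0.7800;  x1 ← (1−ω)·1.4000 + ω·0.7800 = 0.6560
  x2: GS value = (1 - (1)·0.6560) / (-2) = -0.1720;  x2 ← (1−ω)·2.9000 + ω·-0.1720 = -0.7864

(0.6560, -0.7864)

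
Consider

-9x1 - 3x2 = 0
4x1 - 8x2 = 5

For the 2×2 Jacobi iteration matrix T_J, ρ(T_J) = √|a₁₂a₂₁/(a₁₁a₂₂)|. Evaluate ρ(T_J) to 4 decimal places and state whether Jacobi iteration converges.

a₁₂a₂₁/(a₁₁a₂₂) = (-3)·(4) / ((-9)·(-8)) = -0.166667
ρ = √|-0.166667| = √0.166667 = 0.4082
ρ < 1, so Jacobi converges

0.4082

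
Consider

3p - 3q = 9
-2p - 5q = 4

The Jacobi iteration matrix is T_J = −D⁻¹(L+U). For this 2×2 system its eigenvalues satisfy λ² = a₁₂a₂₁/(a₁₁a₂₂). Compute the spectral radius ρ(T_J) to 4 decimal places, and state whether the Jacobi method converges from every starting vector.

0.6325

a₁₂a₂₁/(a₁₁a₂₂) = (-3)·(-2) / ((3)·(-5)) = -0.400000
ρ = √|-0.400000| = √0.400000 = 0.6325
ρ < 1, so Jacobi converges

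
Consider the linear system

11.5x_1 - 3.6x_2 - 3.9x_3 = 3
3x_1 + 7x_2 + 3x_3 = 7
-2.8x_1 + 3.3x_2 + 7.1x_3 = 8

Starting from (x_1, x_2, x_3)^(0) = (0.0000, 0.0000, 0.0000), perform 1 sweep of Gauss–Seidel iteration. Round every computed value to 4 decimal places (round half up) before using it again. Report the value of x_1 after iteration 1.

0.2609

Iteration 1:
  x_1 = (3 - (-3.6)·0.0000 - (-3.9)·0.0000) / (11.5) = 0.2609
  x_2 = (7 - (3)·0.2609 - (3)·0.0000) / (7) = 0.8882
  x_3 = (8 - (-2.8)·0.2609 - (3.3)·0.8882) / (7.1) = 0.8168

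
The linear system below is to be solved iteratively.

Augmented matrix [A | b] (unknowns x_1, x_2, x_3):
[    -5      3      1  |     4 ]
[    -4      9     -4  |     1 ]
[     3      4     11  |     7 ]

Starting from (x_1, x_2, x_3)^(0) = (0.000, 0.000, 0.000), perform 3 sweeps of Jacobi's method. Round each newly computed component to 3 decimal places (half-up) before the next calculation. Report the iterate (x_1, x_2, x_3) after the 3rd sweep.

Iteration 1:
  x_1 = (4 - (3)·0.000 - (1)·0.000) / (-5) = -0.800
  x_2 = (1 - (-4)·0.000 - (-4)·0.000) / (9) = 0.111
  x_3 = (7 - (3)·0.000 - (4)·0.000) / (11) = 0.636
Iteration 2:
  x_1 = (4 - (3)·0.111 - (1)·0.636) / (-5) = -0.606
  x_2 = (1 - (-4)·-0.800 - (-4)·0.636) / (9) = 0.038
  x_3 = (7 - (3)·-0.800 - (4)·0.111) / (11) = 0.814
Iteration 3:
  x_1 = (4 - (3)·0.038 - (1)·0.814) / (-5) = -0.614
  x_2 = (1 - (-4)·-0.606 - (-4)·0.814) / (9) = 0.204
  x_3 = (7 - (3)·-0.606 - (4)·0.038) / (11) = 0.788

(-0.614, 0.204, 0.788)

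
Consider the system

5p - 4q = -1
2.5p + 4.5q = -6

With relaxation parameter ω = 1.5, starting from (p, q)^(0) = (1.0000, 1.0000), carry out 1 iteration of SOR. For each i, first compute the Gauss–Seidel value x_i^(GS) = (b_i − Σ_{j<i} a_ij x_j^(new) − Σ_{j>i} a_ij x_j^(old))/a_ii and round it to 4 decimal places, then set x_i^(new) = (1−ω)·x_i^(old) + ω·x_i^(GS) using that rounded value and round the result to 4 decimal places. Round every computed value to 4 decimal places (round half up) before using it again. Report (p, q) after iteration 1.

(0.4000, -2.8334)

Iteration 1:
  p: GS value = (-1 - (-4)·1.0000) / (5) = 0.6000;  p ← (1−ω)·1.0000 + ω·0.6000 = 0.4000
  q: GS value = (-6 - (2.5)·0.4000) / (4.5) = -1.5556;  q ← (1−ω)·1.0000 + ω·-1.5556 = -2.8334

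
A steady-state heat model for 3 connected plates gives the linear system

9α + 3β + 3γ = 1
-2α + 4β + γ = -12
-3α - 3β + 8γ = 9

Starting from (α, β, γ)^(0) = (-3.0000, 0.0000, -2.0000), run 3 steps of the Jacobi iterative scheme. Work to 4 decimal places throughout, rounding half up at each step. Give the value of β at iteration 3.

Iteration 1:
  α = (1 - (3)·0.0000 - (3)·-2.0000) / (9) = 0.7778
  β = (-12 - (-2)·-3.0000 - (1)·-2.0000) / (4) = -4.0000
  γ = (9 - (-3)·-3.0000 - (-3)·0.0000) / (8) = 0.0000
Iteration 2:
  α = (1 - (3)·-4.0000 - (3)·0.0000) / (9) = 1.4444
  β = (-12 - (-2)·0.7778 - (1)·0.0000) / (4) = -2.6111
  γ = (9 - (-3)·0.7778 - (-3)·-4.0000) / (8) = -0.0833
Iteration 3:
  α = (1 - (3)·-2.6111 - (3)·-0.0833) / (9) = 1.0092
  β = (-12 - (-2)·1.4444 - (1)·-0.0833) / (4) = -2.2570
  γ = (9 - (-3)·1.4444 - (-3)·-2.6111) / (8) = 0.6875

-2.2570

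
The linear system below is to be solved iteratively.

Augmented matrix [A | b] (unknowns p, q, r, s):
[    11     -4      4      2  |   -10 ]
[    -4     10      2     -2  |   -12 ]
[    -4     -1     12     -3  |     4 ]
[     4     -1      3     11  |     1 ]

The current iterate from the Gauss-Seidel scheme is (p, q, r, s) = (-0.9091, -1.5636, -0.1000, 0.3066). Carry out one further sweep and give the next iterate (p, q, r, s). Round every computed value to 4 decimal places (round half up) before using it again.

One sweep:
  p = (-10 - (-4)·-1.5636 - (4)·-0.1000 - (2)·0.3066) / (11) = -1.4971
  q = (-12 - (-4)·-1.4971 - (2)·-0.1000 - (-2)·0.3066) / (10) = -1.7175
  r = (4 - (-4)·-1.4971 - (-1)·-1.7175 - (-3)·0.3066) / (12) = -0.2322
  s = (1 - (4)·-1.4971 - (-1)·-1.7175 - (3)·-0.2322) / (11) = 0.5425

(-1.4971, -1.7175, -0.2322, 0.5425)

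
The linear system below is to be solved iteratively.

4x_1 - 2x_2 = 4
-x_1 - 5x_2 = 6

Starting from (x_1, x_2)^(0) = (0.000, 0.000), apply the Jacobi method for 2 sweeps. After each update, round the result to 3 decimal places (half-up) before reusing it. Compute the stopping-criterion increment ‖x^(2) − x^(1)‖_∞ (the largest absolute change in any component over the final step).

Iteration 1:
  x_1 = (4 - (-2)·0.000) / (4) = 1.000
  x_2 = (6 - (-1)·0.000) / (-5) = -1.200
Iteration 2:
  x_1 = (4 - (-2)·-1.200) / (4) = 0.400
  x_2 = (6 - (-1)·1.000) / (-5) = -1.400
Change: (-0.600, -0.200) → max |·| = 0.600

0.600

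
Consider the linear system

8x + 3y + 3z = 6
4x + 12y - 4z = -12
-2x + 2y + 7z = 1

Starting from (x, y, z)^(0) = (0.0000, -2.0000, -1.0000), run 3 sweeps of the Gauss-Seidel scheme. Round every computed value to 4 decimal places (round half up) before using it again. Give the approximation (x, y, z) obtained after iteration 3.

Iteration 1:
  x = (6 - (3)·-2.0000 - (3)·-1.0000) / (8) = 1.8750
  y = (-12 - (4)·1.8750 - (-4)·-1.0000) / (12) = -1.9583
  z = (1 - (-2)·1.8750 - (2)·-1.9583) / (7) = 1.2381
Iteration 2:
  x = (6 - (3)·-1.9583 - (3)·1.2381) / (8) = 1.0201
  y = (-12 - (4)·1.0201 - (-4)·1.2381) / (12) = -0.9273
  z = (1 - (-2)·1.0201 - (2)·-0.9273) / (7) = 0.6993
Iteration 3:
  x = (6 - (3)·-0.9273 - (3)·0.6993) / (8) = 0.8355
  y = (-12 - (4)·0.8355 - (-4)·0.6993) / (12) = -1.0454
  z = (1 - (-2)·0.8355 - (2)·-1.0454) / (7) = 0.6803

(0.8355, -1.0454, 0.6803)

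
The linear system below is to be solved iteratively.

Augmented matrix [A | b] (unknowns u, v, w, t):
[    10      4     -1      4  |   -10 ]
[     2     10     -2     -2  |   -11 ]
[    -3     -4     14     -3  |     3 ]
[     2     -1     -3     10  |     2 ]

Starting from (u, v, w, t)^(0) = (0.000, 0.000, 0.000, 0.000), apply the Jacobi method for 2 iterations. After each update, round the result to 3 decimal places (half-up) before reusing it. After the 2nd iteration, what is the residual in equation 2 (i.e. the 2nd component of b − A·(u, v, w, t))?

-1.426

Iteration 1:
  u = (-10 - (4)·0.000 - (-1)·0.000 - (4)·0.000) / (10) = -1.000
  v = (-11 - (2)·0.000 - (-2)·0.000 - (-2)·0.000) / (10) = -1.100
  w = (3 - (-3)·0.000 - (-4)·0.000 - (-3)·0.000) / (14) = 0.214
  t = (2 - (2)·0.000 - (-1)·0.000 - (-3)·0.000) / (10) = 0.200
Iteration 2:
  u = (-10 - (4)·-1.100 - (-1)·0.214 - (4)·0.200) / (10) = -0.619
  v = (-11 - (2)·-1.000 - (-2)·0.214 - (-2)·0.200) / (10) = -0.817
  w = (3 - (-3)·-1.000 - (-4)·-1.100 - (-3)·0.200) / (14) = -0.271
  t = (2 - (2)·-1.000 - (-1)·-1.100 - (-3)·0.214) / (10) = 0.354
Residual b − A·x = (-2.229, -1.426, 2.731, -1.932)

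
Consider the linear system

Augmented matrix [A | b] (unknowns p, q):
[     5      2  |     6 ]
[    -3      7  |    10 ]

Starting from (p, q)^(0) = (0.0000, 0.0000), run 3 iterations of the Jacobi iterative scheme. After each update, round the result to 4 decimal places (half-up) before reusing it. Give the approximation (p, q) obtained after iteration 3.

(0.4228, 1.6980)

Iteration 1:
  p = (6 - (2)·0.0000) / (5) = 1.2000
  q = (10 - (-3)·0.0000) / (7) = 1.4286
Iteration 2:
  p = (6 - (2)·1.4286) / (5) = 0.6286
  q = (10 - (-3)·1.2000) / (7) = 1.9429
Iteration 3:
  p = (6 - (2)·1.9429) / (5) = 0.4228
  q = (10 - (-3)·0.6286) / (7) = 1.6980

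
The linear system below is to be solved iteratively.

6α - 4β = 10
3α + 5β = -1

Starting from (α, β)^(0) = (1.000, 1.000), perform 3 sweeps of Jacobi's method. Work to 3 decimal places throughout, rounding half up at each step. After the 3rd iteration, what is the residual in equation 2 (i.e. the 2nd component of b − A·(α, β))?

Iteration 1:
  α = (10 - (-4)·1.000) / (6) = 2.333
  β = (-1 - (3)·1.000) / (5) = -0.800
Iteration 2:
  α = (10 - (-4)·-0.800) / (6) = 1.133
  β = (-1 - (3)·2.333) / (5) = -1.600
Iteration 3:
  α = (10 - (-4)·-1.600) / (6) = 0.600
  β = (-1 - (3)·1.133) / (5) = -0.880
Residual b − A·x = (2.880, 1.600)

1.600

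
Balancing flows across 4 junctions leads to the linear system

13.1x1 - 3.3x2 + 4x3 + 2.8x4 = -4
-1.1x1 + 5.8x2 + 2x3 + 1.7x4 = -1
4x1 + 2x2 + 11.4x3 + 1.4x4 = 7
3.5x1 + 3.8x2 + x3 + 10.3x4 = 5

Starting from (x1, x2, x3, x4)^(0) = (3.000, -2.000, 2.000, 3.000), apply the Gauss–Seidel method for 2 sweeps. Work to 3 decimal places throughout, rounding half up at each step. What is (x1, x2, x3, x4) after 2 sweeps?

(-1.646, -1.488, 1.226, 1.475)

Iteration 1:
  x1 = (-4 - (-3.3)·-2.000 - (4)·2.000 - (2.8)·3.000) / (13.1) = -2.061
  x2 = (-1 - (-1.1)·-2.061 - (2)·2.000 - (1.7)·3.000) / (5.8) = -2.132
  x3 = (7 - (4)·-2.061 - (2)·-2.132 - (1.4)·3.000) / (11.4) = 1.343
  x4 = (5 - (3.5)·-2.061 - (3.8)·-2.132 - (1)·1.343) / (10.3) = 1.842
Iteration 2:
  x1 = (-4 - (-3.3)·-2.132 - (4)·1.343 - (2.8)·1.842) / (13.1) = -1.646
  x2 = (-1 - (-1.1)·-1.646 - (2)·1.343 - (1.7)·1.842) / (5.8) = -1.488
  x3 = (7 - (4)·-1.646 - (2)·-1.488 - (1.4)·1.842) / (11.4) = 1.226
  x4 = (5 - (3.5)·-1.646 - (3.8)·-1.488 - (1)·1.226) / (10.3) = 1.475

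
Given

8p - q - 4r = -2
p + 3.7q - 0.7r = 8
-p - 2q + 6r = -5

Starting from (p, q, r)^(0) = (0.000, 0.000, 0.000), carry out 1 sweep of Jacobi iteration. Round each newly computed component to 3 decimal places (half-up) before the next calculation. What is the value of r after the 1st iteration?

-0.833

Iteration 1:
  p = (-2 - (-1)·0.000 - (-4)·0.000) / (8) = -0.250
  q = (8 - (1)·0.000 - (-0.7)·0.000) / (3.7) = 2.162
  r = (-5 - (-1)·0.000 - (-2)·0.000) / (6) = -0.833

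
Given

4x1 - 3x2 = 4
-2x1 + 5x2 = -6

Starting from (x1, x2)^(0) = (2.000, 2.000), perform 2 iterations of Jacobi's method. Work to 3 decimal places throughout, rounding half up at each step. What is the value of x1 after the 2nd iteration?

0.700

Iteration 1:
  x1 = (4 - (-3)·2.000) / (4) = 2.500
  x2 = (-6 - (-2)·2.000) / (5) = -0.400
Iteration 2:
  x1 = (4 - (-3)·-0.400) / (4) = 0.700
  x2 = (-6 - (-2)·2.500) / (5) = -0.200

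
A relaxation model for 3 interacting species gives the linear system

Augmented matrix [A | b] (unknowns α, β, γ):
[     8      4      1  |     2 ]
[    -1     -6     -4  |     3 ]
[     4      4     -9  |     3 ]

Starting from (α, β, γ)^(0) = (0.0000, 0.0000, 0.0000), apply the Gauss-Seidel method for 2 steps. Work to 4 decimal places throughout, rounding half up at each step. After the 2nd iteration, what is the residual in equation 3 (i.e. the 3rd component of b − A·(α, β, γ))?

Iteration 1:
  α = (2 - (4)·0.0000 - (1)·0.0000) / (8) = 0.2500
  β = (3 - (-1)·0.2500 - (-4)·0.0000) / (-6) = -0.5417
  γ = (3 - (4)·0.2500 - (4)·-0.5417) / (-9) = -0.4630
Iteration 2:
  α = (2 - (4)·-0.5417 - (1)·-0.4630) / (8) = 0.5787
  β = (3 - (-1)·0.5787 - (-4)·-0.4630) / (-6) = -0.2878
  γ = (3 - (4)·0.5787 - (4)·-0.2878) / (-9) = -0.2040
Residual b − A·x = (-1.2744, 1.0359, 0.0004)

0.0004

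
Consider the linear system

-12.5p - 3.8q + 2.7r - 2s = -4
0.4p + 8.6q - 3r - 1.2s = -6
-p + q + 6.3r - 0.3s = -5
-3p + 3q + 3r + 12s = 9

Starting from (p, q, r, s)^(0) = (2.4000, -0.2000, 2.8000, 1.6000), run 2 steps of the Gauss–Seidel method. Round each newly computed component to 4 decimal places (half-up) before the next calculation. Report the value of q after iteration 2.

Iteration 1:
  p = (-4 - (-3.8)·-0.2000 - (2.7)·2.8000 - (-2)·1.6000) / (-12.5) = 0.7296
  q = (-6 - (0.4)·0.7296 - (-3)·2.8000 - (-1.2)·1.6000) / (8.6) = 0.4684
  r = (-5 - (-1)·0.7296 - (1)·0.4684 - (-0.3)·1.6000) / (6.3) = -0.6760
  s = (9 - (-3)·0.7296 - (3)·0.4684 - (3)·-0.6760) / (12) = 0.9843
Iteration 2:
  p = (-4 - (-3.8)·0.4684 - (2.7)·-0.6760 - (-2)·0.9843) / (-12.5) = -0.1259
  q = (-6 - (0.4)·-0.1259 - (-3)·-0.6760 - (-1.2)·0.9843) / (8.6) = -0.7903
  r = (-5 - (-1)·-0.1259 - (1)·-0.7903 - (-0.3)·0.9843) / (6.3) = -0.6413
  s = (9 - (-3)·-0.1259 - (3)·-0.7903 - (3)·-0.6413) / (12) = 1.0764

-0.7903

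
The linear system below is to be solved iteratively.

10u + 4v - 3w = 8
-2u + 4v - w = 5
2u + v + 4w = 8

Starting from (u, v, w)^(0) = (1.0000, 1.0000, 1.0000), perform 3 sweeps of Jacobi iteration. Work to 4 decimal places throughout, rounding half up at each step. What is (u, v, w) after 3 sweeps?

Iteration 1:
  u = (8 - (4)·1.0000 - (-3)·1.0000) / (10) = 0.7000
  v = (5 - (-2)·1.0000 - (-1)·1.0000) / (4) = 2.0000
  w = (8 - (2)·1.0000 - (1)·1.0000) / (4) = 1.2500
Iteration 2:
  u = (8 - (4)·2.0000 - (-3)·1.2500) / (10) = 0.3750
  v = (5 - (-2)·0.7000 - (-1)·1.2500) / (4) = 1.9125
  w = (8 - (2)·0.7000 - (1)·2.0000) / (4) = 1.1500
Iteration 3:
  u = (8 - (4)·1.9125 - (-3)·1.1500) / (10) = 0.3800
  v = (5 - (-2)·0.3750 - (-1)·1.1500) / (4) = 1.7250
  w = (8 - (2)·0.3750 - (1)·1.9125) / (4) = 1.3344

(0.3800, 1.7250, 1.3344)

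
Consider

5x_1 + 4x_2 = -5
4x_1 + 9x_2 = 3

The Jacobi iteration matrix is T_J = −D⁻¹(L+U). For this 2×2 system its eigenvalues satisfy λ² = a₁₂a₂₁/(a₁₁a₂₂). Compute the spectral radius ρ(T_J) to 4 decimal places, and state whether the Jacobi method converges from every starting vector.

a₁₂a₂₁/(a₁₁a₂₂) = (4)·(4) / ((5)·(9)) = 0.355556
ρ = √|0.355556| = √0.355556 = 0.5963
ρ < 1, so Jacobi converges

0.5963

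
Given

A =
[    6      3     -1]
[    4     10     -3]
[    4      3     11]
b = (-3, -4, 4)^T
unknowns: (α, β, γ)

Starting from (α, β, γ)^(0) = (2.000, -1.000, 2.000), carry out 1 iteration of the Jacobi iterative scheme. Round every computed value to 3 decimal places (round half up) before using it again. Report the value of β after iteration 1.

-0.600

Iteration 1:
  α = (-3 - (3)·-1.000 - (-1)·2.000) / (6) = 0.333
  β = (-4 - (4)·2.000 - (-3)·2.000) / (10) = -0.600
  γ = (4 - (4)·2.000 - (3)·-1.000) / (11) = -0.091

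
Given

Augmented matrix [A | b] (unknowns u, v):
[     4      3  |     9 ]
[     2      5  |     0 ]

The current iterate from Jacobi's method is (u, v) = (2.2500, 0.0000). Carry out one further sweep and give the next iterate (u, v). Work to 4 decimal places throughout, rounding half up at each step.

One sweep:
  u = (9 - (3)·0.0000) / (4) = 2.2500
  v = (0 - (2)·2.2500) / (5) = -0.9000

(2.2500, -0.9000)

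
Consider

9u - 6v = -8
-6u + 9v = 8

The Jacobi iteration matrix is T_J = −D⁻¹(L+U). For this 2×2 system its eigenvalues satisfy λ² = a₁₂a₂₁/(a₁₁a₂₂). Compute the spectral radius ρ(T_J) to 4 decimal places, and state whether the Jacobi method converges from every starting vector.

0.6667

a₁₂a₂₁/(a₁₁a₂₂) = (-6)·(-6) / ((9)·(9)) = 0.444444
ρ = √|0.444444| = √0.444444 = 0.6667
ρ < 1, so Jacobi converges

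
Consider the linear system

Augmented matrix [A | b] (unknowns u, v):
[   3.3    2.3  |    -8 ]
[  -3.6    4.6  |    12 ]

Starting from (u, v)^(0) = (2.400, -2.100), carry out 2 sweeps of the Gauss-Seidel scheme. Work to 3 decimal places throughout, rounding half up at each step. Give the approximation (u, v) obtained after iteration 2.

(-3.719, -0.302)

Iteration 1:
  u = (-8 - (2.3)·-2.100) / (3.3) = -0.961
  v = (12 - (-3.6)·-0.961) / (4.6) = 1.857
Iteration 2:
  u = (-8 - (2.3)·1.857) / (3.3) = -3.719
  v = (12 - (-3.6)·-3.719) / (4.6) = -0.302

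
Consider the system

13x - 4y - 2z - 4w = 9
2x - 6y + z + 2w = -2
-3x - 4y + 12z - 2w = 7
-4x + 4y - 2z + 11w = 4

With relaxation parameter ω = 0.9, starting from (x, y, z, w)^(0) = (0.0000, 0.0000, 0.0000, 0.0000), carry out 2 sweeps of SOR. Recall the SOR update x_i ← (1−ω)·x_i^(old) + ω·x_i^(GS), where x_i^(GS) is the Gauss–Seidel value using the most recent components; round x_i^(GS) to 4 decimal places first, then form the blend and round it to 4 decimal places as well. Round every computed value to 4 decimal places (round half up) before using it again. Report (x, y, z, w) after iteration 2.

Iteration 1:
  x: GS value = (9 - (-4)·0.0000 - (-2)·0.0000 - (-4)·0.0000) / (13) = 0.6923;  x ← (1−ω)·0.0000 + ω·0.6923 = 0.6231
  y: GS value = (-2 - (2)·0.6231 - (1)·0.0000 - (2)·0.0000) / (-6) = 0.5410;  y ← (1−ω)·0.0000 + ω·0.5410 = 0.4869
  z: GS value = (7 - (-3)·0.6231 - (-4)·0.4869 - (-2)·0.0000) / (12) = 0.9014;  z ← (1−ω)·0.0000 + ω·0.9014 = 0.8113
  w: GS value = (4 - (-4)·0.6231 - (4)·0.4869 - (-2)·0.8113) / (11) = 0.5607;  w ← (1−ω)·0.0000 + ω·0.5607 = 0.5046
Iteration 2:
  x: GS value = (9 - (-4)·0.4869 - (-2)·0.8113 - (-4)·0.5046) / (13) = 1.1222;  x ← (1−ω)·0.6231 + ω·1.1222 = 1.0723
  y: GS value = (-2 - (2)·1.0723 - (1)·0.8113 - (2)·0.5046) / (-6) = 0.9942;  y ← (1−ω)·0.4869 + ω·0.9942 = 0.9435
  z: GS value = (7 - (-3)·1.0723 - (-4)·0.9435 - (-2)·0.5046) / (12) = 1.2500;  z ← (1−ω)·0.8113 + ω·1.2500 = 1.2061
  w: GS value = (4 - (-4)·1.0723 - (4)·0.9435 - (-2)·1.2061) / (11) = 0.6298;  w ← (1−ω)·0.5046 + ω·0.6298 = 0.6173

(1.0723, 0.9435, 1.2061, 0.6173)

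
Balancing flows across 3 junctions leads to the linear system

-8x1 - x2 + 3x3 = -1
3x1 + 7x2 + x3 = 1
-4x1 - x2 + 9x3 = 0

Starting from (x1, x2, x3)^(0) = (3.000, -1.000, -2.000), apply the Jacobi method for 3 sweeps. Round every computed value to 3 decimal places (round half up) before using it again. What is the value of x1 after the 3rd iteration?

-0.017

Iteration 1:
  x1 = (-1 - (-1)·-1.000 - (3)·-2.000) / (-8) = -0.500
  x2 = (1 - (3)·3.000 - (1)·-2.000) / (7) = -0.857
  x3 = (0 - (-4)·3.000 - (-1)·-1.000) / (9) = 1.222
Iteration 2:
  x1 = (-1 - (-1)·-0.857 - (3)·1.222) / (-8) = 0.690
  x2 = (1 - (3)·-0.500 - (1)·1.222) / (7) = 0.183
  x3 = (0 - (-4)·-0.500 - (-1)·-0.857) / (9) = -0.317
Iteration 3:
  x1 = (-1 - (-1)·0.183 - (3)·-0.317) / (-8) = -0.017
  x2 = (1 - (3)·0.690 - (1)·-0.317) / (7) = -0.108
  x3 = (0 - (-4)·0.690 - (-1)·0.183) / (9) = 0.327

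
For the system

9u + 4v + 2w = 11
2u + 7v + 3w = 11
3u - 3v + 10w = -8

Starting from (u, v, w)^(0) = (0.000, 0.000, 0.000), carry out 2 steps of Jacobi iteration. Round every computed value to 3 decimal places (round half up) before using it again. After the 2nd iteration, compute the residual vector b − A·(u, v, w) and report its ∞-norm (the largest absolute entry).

Iteration 1:
  u = (11 - (4)·0.000 - (2)·0.000) / (9) = 1.222
  v = (11 - (2)·0.000 - (3)·0.000) / (7) = 1.571
  w = (-8 - (3)·0.000 - (-3)·0.000) / (10) = -0.800
Iteration 2:
  u = (11 - (4)·1.571 - (2)·-0.800) / (9) = 0.702
  v = (11 - (2)·1.222 - (3)·-0.800) / (7) = 1.565
  w = (-8 - (3)·1.222 - (-3)·1.571) / (10) = -0.695
Residual b − A·x = (-0.188, 0.726, 1.539); ∞-norm = 1.539

1.539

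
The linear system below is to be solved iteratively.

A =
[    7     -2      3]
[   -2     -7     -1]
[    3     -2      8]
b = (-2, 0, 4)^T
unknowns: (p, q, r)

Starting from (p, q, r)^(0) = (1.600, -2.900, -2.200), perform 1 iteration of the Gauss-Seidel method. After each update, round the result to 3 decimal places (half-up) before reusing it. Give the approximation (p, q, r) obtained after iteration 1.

(-0.171, 0.363, 0.655)

Iteration 1:
  p = (-2 - (-2)·-2.900 - (3)·-2.200) / (7) = -0.171
  q = (0 - (-2)·-0.171 - (-1)·-2.200) / (-7) = 0.363
  r = (4 - (3)·-0.171 - (-2)·0.363) / (8) = 0.655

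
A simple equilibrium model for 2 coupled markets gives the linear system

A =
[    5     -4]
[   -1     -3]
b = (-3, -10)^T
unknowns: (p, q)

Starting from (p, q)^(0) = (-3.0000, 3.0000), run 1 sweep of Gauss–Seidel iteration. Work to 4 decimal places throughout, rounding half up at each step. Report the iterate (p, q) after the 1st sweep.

(1.8000, 2.7333)

Iteration 1:
  p = (-3 - (-4)·3.0000) / (5) = 1.8000
  q = (-10 - (-1)·1.8000) / (-3) = 2.7333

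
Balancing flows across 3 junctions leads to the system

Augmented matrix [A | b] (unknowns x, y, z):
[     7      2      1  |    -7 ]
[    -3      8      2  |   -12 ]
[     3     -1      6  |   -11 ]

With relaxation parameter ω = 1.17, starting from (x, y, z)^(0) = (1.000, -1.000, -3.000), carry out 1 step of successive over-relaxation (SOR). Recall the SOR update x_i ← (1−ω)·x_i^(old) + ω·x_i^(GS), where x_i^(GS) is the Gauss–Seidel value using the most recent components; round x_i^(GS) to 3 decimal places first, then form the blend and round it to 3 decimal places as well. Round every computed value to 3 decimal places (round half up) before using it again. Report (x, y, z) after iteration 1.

Iteration 1:
  x: GS value = (-7 - (2)·-1.000 - (1)·-3.000) / (7) = -0.286;  x ← (1−ω)·1.000 + ω·-0.286 = -0.505
  y: GS value = (-12 - (-3)·-0.505 - (2)·-3.000) / (8) = -0.939;  y ← (1−ω)·-1.000 + ω·-0.939 = -0.929
  z: GS value = (-11 - (3)·-0.505 - (-1)·-0.929) / (6) = -1.736;  z ← (1−ω)·-3.000 + ω·-1.736 = -1.521

(-0.505, -0.929, -1.521)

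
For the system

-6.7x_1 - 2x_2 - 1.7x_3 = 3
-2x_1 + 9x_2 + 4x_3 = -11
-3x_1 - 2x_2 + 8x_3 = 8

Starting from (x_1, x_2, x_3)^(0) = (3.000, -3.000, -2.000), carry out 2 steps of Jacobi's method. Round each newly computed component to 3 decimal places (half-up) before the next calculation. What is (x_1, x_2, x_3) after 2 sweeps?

(-0.896, -1.621, 1.441)

Iteration 1:
  x_1 = (3 - (-2)·-3.000 - (-1.7)·-2.000) / (-6.7) = 0.955
  x_2 = (-11 - (-2)·3.000 - (4)·-2.000) / (9) = 0.333
  x_3 = (8 - (-3)·3.000 - (-2)·-3.000) / (8) = 1.375
Iteration 2:
  x_1 = (3 - (-2)·0.333 - (-1.7)·1.375) / (-6.7) = -0.896
  x_2 = (-11 - (-2)·0.955 - (4)·1.375) / (9) = -1.621
  x_3 = (8 - (-3)·0.955 - (-2)·0.333) / (8) = 1.441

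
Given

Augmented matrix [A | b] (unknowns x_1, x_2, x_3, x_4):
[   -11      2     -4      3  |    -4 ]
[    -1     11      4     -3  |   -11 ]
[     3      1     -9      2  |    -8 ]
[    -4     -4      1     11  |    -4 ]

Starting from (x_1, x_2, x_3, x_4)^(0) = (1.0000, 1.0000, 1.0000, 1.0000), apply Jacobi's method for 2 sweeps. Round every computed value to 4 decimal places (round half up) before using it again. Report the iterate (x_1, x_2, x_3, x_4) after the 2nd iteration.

Iteration 1:
  x_1 = (-4 - (2)·1.0000 - (-4)·1.0000 - (3)·1.0000) / (-11) = 0.4545
  x_2 = (-11 - (-1)·1.0000 - (4)·1.0000 - (-3)·1.0000) / (11) = -1.0000
  x_3 = (-8 - (3)·1.0000 - (1)·1.0000 - (2)·1.0000) / (-9) = 1.5556
  x_4 = (-4 - (-4)·1.0000 - (-4)·1.0000 - (1)·1.0000) / (11) = 0.2727
Iteration 2:
  x_1 = (-4 - (2)·-1.0000 - (-4)·1.5556 - (3)·0.2727) / (-11) = -0.3095
  x_2 = (-11 - (-1)·0.4545 - (4)·1.5556 - (-3)·0.2727) / (11) = -1.4500
  x_3 = (-8 - (3)·0.4545 - (1)·-1.0000 - (2)·0.2727) / (-9) = 0.9899
  x_4 = (-4 - (-4)·0.4545 - (-4)·-1.0000 - (1)·1.5556) / (11) = -0.7034

(-0.3095, -1.4500, 0.9899, -0.7034)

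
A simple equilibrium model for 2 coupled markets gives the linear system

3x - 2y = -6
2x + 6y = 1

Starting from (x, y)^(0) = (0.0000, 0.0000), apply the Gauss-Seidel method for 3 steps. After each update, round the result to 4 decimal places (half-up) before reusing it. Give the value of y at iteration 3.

0.6893

Iteration 1:
  x = (-6 - (-2)·0.0000) / (3) = -2.0000
  y = (1 - (2)·-2.0000) / (6) = 0.8333
Iteration 2:
  x = (-6 - (-2)·0.8333) / (3) = -1.4445
  y = (1 - (2)·-1.4445) / (6) = 0.6482
Iteration 3:
  x = (-6 - (-2)·0.6482) / (3) = -1.5679
  y = (1 - (2)·-1.5679) / (6) = 0.6893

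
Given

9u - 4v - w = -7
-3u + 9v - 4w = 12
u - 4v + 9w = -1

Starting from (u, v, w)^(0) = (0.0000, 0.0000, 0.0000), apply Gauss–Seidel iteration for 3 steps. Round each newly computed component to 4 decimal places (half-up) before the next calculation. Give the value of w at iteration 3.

0.5898

Iteration 1:
  u = (-7 - (-4)·0.0000 - (-1)·0.0000) / (9) = -0.7778
  v = (12 - (-3)·-0.7778 - (-4)·0.0000) / (9) = 1.0741
  w = (-1 - (1)·-0.7778 - (-4)·1.0741) / (9) = 0.4527
Iteration 2:
  u = (-7 - (-4)·1.0741 - (-1)·0.4527) / (9) = -0.2501
  v = (12 - (-3)·-0.2501 - (-4)·0.4527) / (9) = 1.4512
  w = (-1 - (1)·-0.2501 - (-4)·1.4512) / (9) = 0.5617
Iteration 3:
  u = (-7 - (-4)·1.4512 - (-1)·0.5617) / (9) = -0.0704
  v = (12 - (-3)·-0.0704 - (-4)·0.5617) / (9) = 1.5595
  w = (-1 - (1)·-0.0704 - (-4)·1.5595) / (9) = 0.5898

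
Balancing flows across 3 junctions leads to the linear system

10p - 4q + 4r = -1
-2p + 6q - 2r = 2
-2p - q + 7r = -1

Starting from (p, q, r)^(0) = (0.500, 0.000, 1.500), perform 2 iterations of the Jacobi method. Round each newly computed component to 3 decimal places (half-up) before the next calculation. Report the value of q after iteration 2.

Iteration 1:
  p = (-1 - (-4)·0.000 - (4)·1.500) / (10) = -0.700
  q = (2 - (-2)·0.500 - (-2)·1.500) / (6) = 1.000
  r = (-1 - (-2)·0.500 - (-1)·0.000) / (7) = 0.000
Iteration 2:
  p = (-1 - (-4)·1.000 - (4)·0.000) / (10) = 0.300
  q = (2 - (-2)·-0.700 - (-2)·0.000) / (6) = 0.100
  r = (-1 - (-2)·-0.700 - (-1)·1.000) / (7) = -0.200

0.100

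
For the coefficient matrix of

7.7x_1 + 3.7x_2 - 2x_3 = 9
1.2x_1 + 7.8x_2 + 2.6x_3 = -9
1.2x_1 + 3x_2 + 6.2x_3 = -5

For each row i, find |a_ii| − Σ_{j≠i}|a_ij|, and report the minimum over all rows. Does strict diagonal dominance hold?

2

row 1: |7.7| − (3.7+2) = 2
row 2: |7.8| − (1.2+2.6) = 4
row 3: |6.2| − (1.2+3) = 2
minimum over rows = 2 → strictly diagonally dominant (convergence guaranteed)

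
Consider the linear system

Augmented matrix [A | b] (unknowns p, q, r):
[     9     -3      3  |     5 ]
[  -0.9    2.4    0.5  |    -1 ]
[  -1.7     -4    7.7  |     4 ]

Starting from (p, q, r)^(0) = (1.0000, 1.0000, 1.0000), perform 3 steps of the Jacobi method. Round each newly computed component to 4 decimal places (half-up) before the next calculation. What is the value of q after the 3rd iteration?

Iteration 1:
  p = (5 - (-3)·1.0000 - (3)·1.0000) / (9) = 0.5556
  q = (-1 - (-0.9)·1.0000 - (0.5)·1.0000) / (2.4) = -0.2500
  r = (4 - (-1.7)·1.0000 - (-4)·1.0000) / (7.7) = 1.2597
Iteration 2:
  p = (5 - (-3)·-0.2500 - (3)·1.2597) / (9) = 0.0523
  q = (-1 - (-0.9)·0.5556 - (0.5)·1.2597) / (2.4) = -0.4708
  r = (4 - (-1.7)·0.5556 - (-4)·-0.2500) / (7.7) = 0.5123
Iteration 3:
  p = (5 - (-3)·-0.4708 - (3)·0.5123) / (9) = 0.2279
  q = (-1 - (-0.9)·0.0523 - (0.5)·0.5123) / (2.4) = -0.5038
  r = (4 - (-1.7)·0.0523 - (-4)·-0.4708) / (7.7) = 0.2865

-0.5038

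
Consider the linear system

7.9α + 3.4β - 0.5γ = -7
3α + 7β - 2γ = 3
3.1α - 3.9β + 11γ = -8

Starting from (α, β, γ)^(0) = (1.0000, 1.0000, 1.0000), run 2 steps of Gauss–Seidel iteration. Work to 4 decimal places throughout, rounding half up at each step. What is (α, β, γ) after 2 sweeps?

Iteration 1:
  α = (-7 - (3.4)·1.0000 - (-0.5)·1.0000) / (7.9) = -1.2532
  β = (3 - (3)·-1.2532 - (-2)·1.0000) / (7) = 1.2514
  γ = (-8 - (3.1)·-1.2532 - (-3.9)·1.2514) / (11) = 0.0696
Iteration 2:
  α = (-7 - (3.4)·1.2514 - (-0.5)·0.0696) / (7.9) = -1.4202
  β = (3 - (3)·-1.4202 - (-2)·0.0696) / (7) = 1.0571
  γ = (-8 - (3.1)·-1.4202 - (-3.9)·1.0571) / (11) = 0.0478

(-1.4202, 1.0571, 0.0478)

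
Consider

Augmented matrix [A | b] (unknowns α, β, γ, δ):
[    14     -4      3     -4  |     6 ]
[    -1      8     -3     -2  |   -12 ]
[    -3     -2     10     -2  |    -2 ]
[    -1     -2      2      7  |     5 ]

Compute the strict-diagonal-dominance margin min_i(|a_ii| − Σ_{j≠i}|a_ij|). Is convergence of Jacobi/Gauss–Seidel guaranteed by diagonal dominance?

2

row 1: |14| − (4+3+4) = 3
row 2: |8| − (1+3+2) = 2
row 3: |10| − (3+2+2) = 3
row 4: |7| − (1+2+2) = 2
minimum over rows = 2 → strictly diagonally dominant (convergence guaranteed)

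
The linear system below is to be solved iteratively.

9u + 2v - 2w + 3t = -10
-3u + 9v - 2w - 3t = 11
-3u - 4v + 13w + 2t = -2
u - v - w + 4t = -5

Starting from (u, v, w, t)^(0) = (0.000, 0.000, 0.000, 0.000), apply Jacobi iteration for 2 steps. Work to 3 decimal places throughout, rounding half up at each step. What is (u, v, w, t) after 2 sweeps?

Iteration 1:
  u = (-10 - (2)·0.000 - (-2)·0.000 - (3)·0.000) / (9) = -1.111
  v = (11 - (-3)·0.000 - (-2)·0.000 - (-3)·0.000) / (9) = 1.222
  w = (-2 - (-3)·0.000 - (-4)·0.000 - (2)·0.000) / (13) = -0.154
  t = (-5 - (1)·0.000 - (-1)·0.000 - (-1)·0.000) / (4) = -1.250
Iteration 2:
  u = (-10 - (2)·1.222 - (-2)·-0.154 - (3)·-1.250) / (9) = -1.000
  v = (11 - (-3)·-1.111 - (-2)·-0.154 - (-3)·-1.250) / (9) = 0.401
  w = (-2 - (-3)·-1.111 - (-4)·1.222 - (2)·-1.250) / (13) = 0.158
  t = (-5 - (1)·-1.111 - (-1)·1.222 - (-1)·-0.154) / (4) = -0.705

(-1.000, 0.401, 0.158, -0.705)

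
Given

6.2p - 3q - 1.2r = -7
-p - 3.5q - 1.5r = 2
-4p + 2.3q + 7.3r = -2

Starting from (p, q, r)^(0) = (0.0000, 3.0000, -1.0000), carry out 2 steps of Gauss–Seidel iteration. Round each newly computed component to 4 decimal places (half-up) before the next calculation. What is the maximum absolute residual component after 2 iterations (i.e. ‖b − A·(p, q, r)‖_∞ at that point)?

Iteration 1:
  p = (-7 - (-3)·3.0000 - (-1.2)·-1.0000) / (6.2) = 0.1290
  q = (2 - (-1)·0.1290 - (-1.5)·-1.0000) / (-3.5) = -0.1797
  r = (-2 - (-4)·0.1290 - (2.3)·-0.1797) / (7.3) = -0.1467
Iteration 2:
  p = (-7 - (-3)·-0.1797 - (-1.2)·-0.1467) / (6.2) = -1.2444
  q = (2 - (-1)·-1.2444 - (-1.5)·-0.1467) / (-3.5) = -0.1530
  r = (-2 - (-4)·-1.2444 - (2.3)·-0.1530) / (7.3) = -0.9076
Residual b − A·x = (-0.8328, -1.1413, -0.0002); ∞-norm = 1.1413

1.1413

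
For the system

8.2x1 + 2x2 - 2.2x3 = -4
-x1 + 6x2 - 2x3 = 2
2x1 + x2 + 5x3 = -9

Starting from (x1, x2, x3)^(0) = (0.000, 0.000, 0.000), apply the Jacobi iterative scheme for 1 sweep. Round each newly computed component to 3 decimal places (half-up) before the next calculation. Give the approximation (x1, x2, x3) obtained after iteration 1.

Iteration 1:
  x1 = (-4 - (2)·0.000 - (-2.2)·0.000) / (8.2) = -0.488
  x2 = (2 - (-1)·0.000 - (-2)·0.000) / (6) = 0.333
  x3 = (-9 - (2)·0.000 - (1)·0.000) / (5) = -1.800

(-0.488, 0.333, -1.800)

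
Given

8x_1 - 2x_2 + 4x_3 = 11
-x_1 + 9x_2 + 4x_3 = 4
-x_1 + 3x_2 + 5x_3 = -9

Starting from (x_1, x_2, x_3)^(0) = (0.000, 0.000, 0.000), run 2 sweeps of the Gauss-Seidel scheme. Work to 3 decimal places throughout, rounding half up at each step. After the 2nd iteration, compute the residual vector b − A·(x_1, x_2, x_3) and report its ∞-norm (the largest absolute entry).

3.342

Iteration 1:
  x_1 = (11 - (-2)·0.000 - (4)·0.000) / (8) = 1.375
  x_2 = (4 - (-1)·1.375 - (4)·0.000) / (9) = 0.597
  x_3 = (-9 - (-1)·1.375 - (3)·0.597) / (5) = -1.883
Iteration 2:
  x_1 = (11 - (-2)·0.597 - (4)·-1.883) / (8) = 2.466
  x_2 = (4 - (-1)·2.466 - (4)·-1.883) / (9) = 1.555
  x_3 = (-9 - (-1)·2.466 - (3)·1.555) / (5) = -2.240
Residual b − A·x = (3.342, 1.431, 0.001); ∞-norm = 3.342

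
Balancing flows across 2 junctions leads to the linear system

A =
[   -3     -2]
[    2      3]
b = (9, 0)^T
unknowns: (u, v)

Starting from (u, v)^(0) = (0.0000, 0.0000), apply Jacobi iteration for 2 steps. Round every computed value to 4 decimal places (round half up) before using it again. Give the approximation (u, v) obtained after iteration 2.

(-3.0000, 2.0000)

Iteration 1:
  u = (9 - (-2)·0.0000) / (-3) = -3.0000
  v = (0 - (2)·0.0000) / (3) = 0.0000
Iteration 2:
  u = (9 - (-2)·0.0000) / (-3) = -3.0000
  v = (0 - (2)·-3.0000) / (3) = 2.0000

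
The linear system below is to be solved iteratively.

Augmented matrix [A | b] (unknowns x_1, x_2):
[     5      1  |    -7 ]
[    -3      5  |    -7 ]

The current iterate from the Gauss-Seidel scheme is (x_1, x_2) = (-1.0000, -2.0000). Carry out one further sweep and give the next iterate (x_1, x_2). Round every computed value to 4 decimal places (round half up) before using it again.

One sweep:
  x_1 = (-7 - (1)·-2.0000) / (5) = -1.0000
  x_2 = (-7 - (-3)·-1.0000) / (5) = -2.0000

(-1.0000, -2.0000)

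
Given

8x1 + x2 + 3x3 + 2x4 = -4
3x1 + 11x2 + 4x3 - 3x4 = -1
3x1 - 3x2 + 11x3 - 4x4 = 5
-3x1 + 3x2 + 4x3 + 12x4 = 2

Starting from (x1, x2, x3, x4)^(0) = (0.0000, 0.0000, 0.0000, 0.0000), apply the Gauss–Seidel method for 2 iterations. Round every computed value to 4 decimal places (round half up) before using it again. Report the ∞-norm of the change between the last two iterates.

0.2144

Iteration 1:
  x1 = (-4 - (1)·0.0000 - (3)·0.0000 - (2)·0.0000) / (8) = -0.5000
  x2 = (-1 - (3)·-0.5000 - (4)·0.0000 - (-3)·0.0000) / (11) = 0.0455
  x3 = (5 - (3)·-0.5000 - (-3)·0.0455 - (-4)·0.0000) / (11) = 0.6033
  x4 = (2 - (-3)·-0.5000 - (3)·0.0455 - (4)·0.6033) / (12) = -0.1708
Iteration 2:
  x1 = (-4 - (1)·0.0455 - (3)·0.6033 - (2)·-0.1708) / (8) = -0.6892
  x2 = (-1 - (3)·-0.6892 - (4)·0.6033 - (-3)·-0.1708) / (11) = -0.1689
  x3 = (5 - (3)·-0.6892 - (-3)·-0.1689 - (-4)·-0.1708) / (11) = 0.5343
  x4 = (2 - (-3)·-0.6892 - (3)·-0.1689 - (4)·0.5343) / (12) = -0.1415
Change: (-0.1892, -0.2144, -0.0690, 0.0293) → max |·| = 0.2144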